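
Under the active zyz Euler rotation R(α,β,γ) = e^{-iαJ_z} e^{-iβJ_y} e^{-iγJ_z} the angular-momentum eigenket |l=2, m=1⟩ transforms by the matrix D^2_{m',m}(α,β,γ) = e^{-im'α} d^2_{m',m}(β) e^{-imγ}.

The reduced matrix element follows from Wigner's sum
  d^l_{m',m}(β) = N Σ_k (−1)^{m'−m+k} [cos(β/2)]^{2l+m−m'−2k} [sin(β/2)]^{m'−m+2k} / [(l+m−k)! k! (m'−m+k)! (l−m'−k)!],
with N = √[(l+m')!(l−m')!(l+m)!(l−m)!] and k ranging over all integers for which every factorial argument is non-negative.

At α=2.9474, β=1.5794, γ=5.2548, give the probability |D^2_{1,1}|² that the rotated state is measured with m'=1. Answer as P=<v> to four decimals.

D^2_{1,1}(2.9474,1.5794,5.2548) = e^{-i·1·2.9474}·d^2_{1,1}(1.5794)·e^{-i·1·5.2548}. Compute d first:
c=cos(1.5794/2)=0.704058, s=sin(1.5794/2)=0.710142; N=√[6·1·6·1]=6.000000
Admissible k: 0..1 (factorial args all ≥0)
  k=0: (−1)^0·6.0000/(6)·0.7041^4·0.7101^0 = +0.245717
  k=1: (−1)^1·6.0000/(2)·0.7041^2·0.7101^2 = -0.749944
d^2_{1,1}(1.5794) = +0.245717 -0.749944 = -0.504228
|D^2_{1,1}|² = |d^2_{1,1}(β)|² = (-0.504228)² = 0.254246 (the z-rotation phases have unit modulus)

P=0.2542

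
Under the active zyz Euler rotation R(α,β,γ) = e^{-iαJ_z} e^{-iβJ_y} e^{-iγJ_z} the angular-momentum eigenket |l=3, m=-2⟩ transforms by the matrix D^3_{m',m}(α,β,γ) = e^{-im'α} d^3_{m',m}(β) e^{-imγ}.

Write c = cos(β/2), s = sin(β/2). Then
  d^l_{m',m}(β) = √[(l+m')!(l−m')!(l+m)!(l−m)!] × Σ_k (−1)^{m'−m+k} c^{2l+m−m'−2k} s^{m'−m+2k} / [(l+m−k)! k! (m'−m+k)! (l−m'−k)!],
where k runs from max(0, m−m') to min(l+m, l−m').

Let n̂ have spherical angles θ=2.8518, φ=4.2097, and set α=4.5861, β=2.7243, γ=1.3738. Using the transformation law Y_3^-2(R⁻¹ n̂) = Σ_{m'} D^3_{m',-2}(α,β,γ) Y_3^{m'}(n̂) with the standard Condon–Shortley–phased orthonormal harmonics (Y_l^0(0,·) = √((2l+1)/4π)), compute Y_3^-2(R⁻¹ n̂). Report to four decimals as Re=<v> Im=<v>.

Re=-0.0212 Im=-0.0245

Need the full column D^3_{m',-2} for m'=−3..3 at α=4.5861, β=2.7243, γ=1.3738.
cos(β/2)=0.207136, sin(β/2)=0.978312
d^3_{-3,-2}: single k=1 term ⇒ +0.000914;  D = -0.000638-0.000654i
d^3_{-2,-2}: k∈[0..1] ⇒ +0.000079 -0.008809 = -0.008730;  D = -0.006968+0.005260i
d^3_{-1,-2}: k∈[0..1] ⇒ -0.001180 +0.052629 = +0.051450;  D = +0.025577+0.044642i
d^3_{0,-2}: k∈[0..1] ⇒ +0.009650 -0.215269 = -0.205618;  D = +0.189865-0.078932i
d^3_{1,-2}: k∈[0..1] ⇒ -0.052629 +0.587006 = +0.534377;  D = -0.141352-0.515343i
d^3_{2,-2}: k∈[0..1] ⇒ +0.196512 -0.876728 = -0.680215;  D = -0.673425+0.095872i
d^3_{3,-2}: single k=0 term ⇒ -0.454693;  D = -0.006877-0.454641i
Y_3^{m'}(θ=2.8518,φ=4.2097) and Σ D·Y over m':
  (-0.0006-0.0007i)·(+0.0097-0.0006i)  (-0.0070+0.0053i)·(+0.0428+0.0675i)  (+0.0256+0.0446i)·(-0.1598+0.2907i)  (+0.1899-0.0789i)·(-0.5692+0.0000i)  (-0.1414-0.5153i)·(+0.1598+0.2907i)  (-0.6734+0.0959i)·(+0.0428-0.0675i)  (-0.0069-0.4546i)·(-0.0097-0.0006i)
Y_3^-2(R⁻¹ n̂) = -0.021188-0.024459i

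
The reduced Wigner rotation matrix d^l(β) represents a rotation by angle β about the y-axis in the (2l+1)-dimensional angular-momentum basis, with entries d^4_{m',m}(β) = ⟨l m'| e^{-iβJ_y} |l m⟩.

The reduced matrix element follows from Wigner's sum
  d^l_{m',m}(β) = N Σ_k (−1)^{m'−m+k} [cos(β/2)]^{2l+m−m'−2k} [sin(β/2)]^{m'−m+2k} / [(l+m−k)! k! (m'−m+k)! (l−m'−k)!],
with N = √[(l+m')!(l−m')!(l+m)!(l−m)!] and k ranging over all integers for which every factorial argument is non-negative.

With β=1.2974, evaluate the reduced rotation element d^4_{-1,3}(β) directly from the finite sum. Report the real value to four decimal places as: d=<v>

d=0.4656

d^4_{-1,3}(β=1.2974) via Wigner's sum:
Half-angle: c=0.796870, s=0.604151. N=√(6·120·5040·1)=1904.940944
The bounds max(0,m−m')=4 and min(l+m,l−m')=5 give 2 terms
  k=4: (−1)^0·1904.9409/(144)·0.7969^4·0.6042^4 = +0.710642
  k=5: (−1)^1·1904.9409/(240)·0.7969^2·0.6042^6 = -0.245086
d^4_{-1,3}(1.2974) = +0.710642 -0.245086 = +0.465556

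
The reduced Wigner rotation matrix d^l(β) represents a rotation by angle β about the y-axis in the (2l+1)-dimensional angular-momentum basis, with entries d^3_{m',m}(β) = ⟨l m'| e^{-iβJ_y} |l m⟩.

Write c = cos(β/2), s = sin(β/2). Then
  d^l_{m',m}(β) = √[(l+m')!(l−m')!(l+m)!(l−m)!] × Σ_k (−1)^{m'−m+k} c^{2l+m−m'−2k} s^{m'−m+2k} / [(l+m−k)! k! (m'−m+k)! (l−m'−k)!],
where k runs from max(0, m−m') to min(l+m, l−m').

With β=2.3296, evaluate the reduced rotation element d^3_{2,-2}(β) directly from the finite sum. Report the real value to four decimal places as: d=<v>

d^3_{2,-2}(β=2.3296) via Wigner's sum:
c=cos(2.3296/2)=0.394934, s=sin(2.3296/2)=0.918709; N=√[120·1·1·120]=120.000000
k: max(0,(-2)−(2))=0 … min(3+(-2),3−(2))=1
  k=0: (−1)^4·120.0000/(24)·0.3949^2·0.9187^4 = +0.555562
  k=1: (−1)^5·120.0000/(120)·0.3949^0·0.9187^6 = -0.601269
d^3_{2,-2}(2.3296) = +0.555562 -0.601269 = -0.045707

d=-0.0457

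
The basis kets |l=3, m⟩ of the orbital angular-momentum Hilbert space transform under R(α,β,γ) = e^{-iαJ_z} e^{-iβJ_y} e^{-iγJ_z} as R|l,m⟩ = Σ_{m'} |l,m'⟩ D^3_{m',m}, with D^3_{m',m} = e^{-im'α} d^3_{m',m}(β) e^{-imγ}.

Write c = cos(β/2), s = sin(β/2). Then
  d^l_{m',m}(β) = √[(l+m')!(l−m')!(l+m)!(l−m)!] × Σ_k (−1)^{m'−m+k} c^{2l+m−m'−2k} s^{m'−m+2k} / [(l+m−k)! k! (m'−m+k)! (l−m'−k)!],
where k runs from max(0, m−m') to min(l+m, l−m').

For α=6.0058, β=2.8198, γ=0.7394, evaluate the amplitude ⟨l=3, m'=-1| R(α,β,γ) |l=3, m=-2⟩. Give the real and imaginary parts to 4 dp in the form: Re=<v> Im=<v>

Re=0.0089 Im=0.0230

D^3_{-1,-2}(6.0058,2.8198,0.7394) = e^{-i·-1·6.0058}·d^3_{-1,-2}(2.8198)·e^{-i·-2·0.7394}. Compute d first:
c=cos(2.8198/2)=0.160203, s=sin(2.8198/2)=0.987084; N=√[2·24·1·120]=75.894664
Admissible k: 0..1 (factorial args all ≥0)
  k=0: (−1)^1·75.8947/(24)·0.1602^5·0.9871^1 = -0.000329
  k=1: (−1)^2·75.8947/(12)·0.1602^3·0.9871^3 = +0.025009
d^3_{-1,-2}(2.8198) = -0.000329 +0.025009 = +0.024680
Attach z-rotation phases: D = e^{-i(-1)(6.0058)}·(+0.024680)·e^{-i(-2)(0.7394)} = +0.008910+0.023015i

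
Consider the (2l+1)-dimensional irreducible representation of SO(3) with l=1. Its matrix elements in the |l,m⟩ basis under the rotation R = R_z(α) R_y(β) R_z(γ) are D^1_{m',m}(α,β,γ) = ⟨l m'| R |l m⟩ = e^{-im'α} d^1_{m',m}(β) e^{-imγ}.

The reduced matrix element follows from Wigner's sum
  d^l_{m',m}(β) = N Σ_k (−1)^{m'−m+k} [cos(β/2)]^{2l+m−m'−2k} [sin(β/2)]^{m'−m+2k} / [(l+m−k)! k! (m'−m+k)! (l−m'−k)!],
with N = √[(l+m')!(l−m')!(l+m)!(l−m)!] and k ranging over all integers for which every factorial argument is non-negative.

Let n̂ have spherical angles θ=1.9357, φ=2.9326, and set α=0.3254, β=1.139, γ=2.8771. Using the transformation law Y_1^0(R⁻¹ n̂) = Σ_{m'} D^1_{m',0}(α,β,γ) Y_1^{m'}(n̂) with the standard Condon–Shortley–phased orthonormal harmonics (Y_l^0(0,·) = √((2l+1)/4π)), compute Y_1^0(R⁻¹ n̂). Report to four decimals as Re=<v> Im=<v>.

Re=-0.4297 Im=0.0000

Need the full column D^1_{m',0} for m'=−1..1 at α=0.3254, β=1.139, γ=2.8771.
cos(β/2)=0.842171, sin(β/2)=0.539211
d^1_{-1,0}: single k=1 term ⇒ +0.642205;  D = +0.608504+0.205305i
d^1_{0,0}: k∈[0..1] ⇒ +0.709251 -0.290749 = +0.418503;  D = +0.418503+0.000000i
d^1_{1,0}: single k=0 term ⇒ -0.642205;  D = -0.608504+0.205305i
Y_1^{m'}(θ=1.9357,φ=2.9326) and Σ D·Y over m':
  (+0.6085+0.2053i)·(-0.3157-0.0670i)  (+0.4185+0.0000i)·(-0.1744+0.0000i)  (-0.6085+0.2053i)·(+0.3157-0.0670i)
Y_1^0(R⁻¹ n̂) = -0.429714+0.000000i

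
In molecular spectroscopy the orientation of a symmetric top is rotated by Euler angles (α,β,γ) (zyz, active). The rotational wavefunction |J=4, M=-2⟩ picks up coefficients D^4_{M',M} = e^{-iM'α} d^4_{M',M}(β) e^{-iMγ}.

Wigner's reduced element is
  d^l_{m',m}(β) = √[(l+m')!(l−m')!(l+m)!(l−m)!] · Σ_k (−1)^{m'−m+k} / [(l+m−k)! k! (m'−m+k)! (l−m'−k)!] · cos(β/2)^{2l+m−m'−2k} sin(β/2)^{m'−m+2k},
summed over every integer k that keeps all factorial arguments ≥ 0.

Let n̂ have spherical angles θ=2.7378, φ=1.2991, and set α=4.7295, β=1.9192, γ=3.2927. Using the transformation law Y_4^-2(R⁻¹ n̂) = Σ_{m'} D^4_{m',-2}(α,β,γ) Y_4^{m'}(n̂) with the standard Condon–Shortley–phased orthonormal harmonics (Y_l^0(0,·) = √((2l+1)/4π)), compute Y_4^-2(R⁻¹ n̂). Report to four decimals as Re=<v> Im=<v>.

Re=-0.3292 Im=-0.0257

Need the full column D^4_{m',-2} for m'=−4..4 at α=4.7295, β=1.9192, γ=3.2927.
cos(β/2)=0.573848, sin(β/2)=0.818962
d^4_{-4,-2}: single k=2 term ⇒ +0.126732;  D = +0.118125+0.045906i
d^4_{-3,-2}: k∈[1..2] ⇒ +0.062792 -0.383672 = -0.320880;  D = +0.111098-0.301033i
d^4_{-2,-2}: k∈[0..2] ⇒ +0.011759 -0.287401 +0.731700 = +0.456058;  D = -0.430490-0.150556i
d^4_{-1,-2}: k∈[0..2] ⇒ -0.071199 +0.725071 -0.984518 = -0.330647;  D = -0.103799+0.313931i
d^4_{0,-2}: k∈[0..2] ⇒ +0.227210 -1.234046 +0.942534 = -0.064302;  D = -0.061387-0.019138i
d^4_{1,-2}: k∈[0..2] ⇒ -0.483381 +1.476777 -0.601561 = +0.391836;  D = -0.110207+0.376018i
d^4_{2,-2}: k∈[0..2] ⇒ +0.731700 -1.192222 +0.202353 = -0.258169;  D = +0.248954+0.068362i
d^4_{3,-2}: k∈[0..1] ⇒ -0.781437 +0.530527 = -0.250910;  D = -0.062291+0.243055i
d^4_{4,-2}: single k=0 term ⇒ +0.525721;  D = +0.511421+0.121782i
Y_4^{m'}(θ=2.7378,φ=1.2991) and Σ D·Y over m':
  (+0.1181+0.0459i)·(+0.0049+0.0093i)  (+0.1111-0.3010i)·(+0.0508-0.0479i)  (-0.4305-0.1506i)·(-0.2175-0.1314i)  (-0.1038+0.3139i)·(-0.1339+0.4807i)  (-0.0614-0.0191i)·(+0.2813+0.0000i)  (-0.1102+0.3760i)·(+0.1339+0.4807i)  (+0.2490+0.0684i)·(-0.2175+0.1314i)  (-0.0623+0.2431i)·(-0.0508-0.0479i)  (+0.5114+0.1218i)·(+0.0049-0.0093i)
Y_4^-2(R⁻¹ n̂) = -0.329236-0.025652i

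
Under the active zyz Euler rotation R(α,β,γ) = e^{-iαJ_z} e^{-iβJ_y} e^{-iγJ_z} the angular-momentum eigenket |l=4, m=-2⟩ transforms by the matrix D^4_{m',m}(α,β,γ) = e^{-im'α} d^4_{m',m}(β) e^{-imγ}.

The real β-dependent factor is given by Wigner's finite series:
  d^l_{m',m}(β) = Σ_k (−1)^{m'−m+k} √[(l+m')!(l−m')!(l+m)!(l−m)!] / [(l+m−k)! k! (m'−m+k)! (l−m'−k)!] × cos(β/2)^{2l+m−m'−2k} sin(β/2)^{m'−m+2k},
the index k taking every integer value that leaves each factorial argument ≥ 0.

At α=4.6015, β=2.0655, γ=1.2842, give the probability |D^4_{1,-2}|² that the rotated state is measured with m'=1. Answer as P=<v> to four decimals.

First d^4_{1,-2}(β=2.0655), then the phase factors e^{-i(1)α} and e^{-i(-2)γ}:
Half-angle: c=0.512459, s=0.858711. N=√(120·6·2·720)=1018.233765
k: max(0,(-2)−(1))=0 … min(4+(-2),4−(1))=2
  k=0: (−1)^3·1018.2338/(72)·0.5125^5·0.8587^3 = -0.316486
  k=1: (−1)^4·1018.2338/(48)·0.5125^3·0.8587^5 = +1.332971
  k=2: (−1)^5·1018.2338/(240)·0.5125^1·0.8587^7 = -0.748560
d^4_{1,-2}(2.0655) = -0.316486 +1.332971 -0.748560 = +0.267926
|D^4_{1,-2}|² = |d^4_{1,-2}(β)|² = (+0.267926)² = 0.071784 (the z-rotation phases have unit modulus)

P=0.0718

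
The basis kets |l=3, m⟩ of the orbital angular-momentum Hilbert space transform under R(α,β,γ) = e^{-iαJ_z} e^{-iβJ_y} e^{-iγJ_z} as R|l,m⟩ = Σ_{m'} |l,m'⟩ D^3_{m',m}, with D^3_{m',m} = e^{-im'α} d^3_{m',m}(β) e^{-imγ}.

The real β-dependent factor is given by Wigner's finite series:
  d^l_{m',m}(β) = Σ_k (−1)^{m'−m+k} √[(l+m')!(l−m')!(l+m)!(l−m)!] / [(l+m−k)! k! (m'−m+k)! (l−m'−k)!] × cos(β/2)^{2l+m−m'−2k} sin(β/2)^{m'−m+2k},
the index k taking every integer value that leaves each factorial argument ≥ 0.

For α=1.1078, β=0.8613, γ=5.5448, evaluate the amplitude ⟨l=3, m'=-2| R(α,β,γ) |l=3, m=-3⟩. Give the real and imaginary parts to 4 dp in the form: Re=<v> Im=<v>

D^3_{-2,-3}(1.1078,0.8613,5.5448) = e^{-i·-2·1.1078}·d^3_{-2,-3}(0.8613)·e^{-i·-3·5.5448}. Compute d first:
c=cos(0.8613/2)=0.908695, s=sin(0.8613/2)=0.417462; N=√[1·120·1·720]=293.938769
Admissible k: 0..0 (factorial args all ≥0)
  k=0: (−1)^1·293.9388/(120)·0.9087^5·0.4175^1 = -0.633551
d^3_{-2,-3}(0.8613) = -0.633551
Phases: e^{-i·(-2)·1.1078}=-0.601042+0.799218i, e^{-i·(-3)·5.5448}=-0.600687-0.799485i ⇒ D=-0.633551-0.000281i

Re=-0.6336 Im=-0.0003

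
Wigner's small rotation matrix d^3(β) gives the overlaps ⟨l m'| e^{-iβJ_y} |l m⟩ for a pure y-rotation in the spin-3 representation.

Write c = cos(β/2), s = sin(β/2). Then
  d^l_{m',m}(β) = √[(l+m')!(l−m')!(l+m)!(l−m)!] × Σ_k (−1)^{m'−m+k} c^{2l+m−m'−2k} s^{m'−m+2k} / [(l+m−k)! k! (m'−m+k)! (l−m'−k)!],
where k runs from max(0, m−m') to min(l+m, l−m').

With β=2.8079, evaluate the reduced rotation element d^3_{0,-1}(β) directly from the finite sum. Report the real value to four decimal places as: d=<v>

d=-0.4912

d^3_{0,-1}(β=2.8079) via Wigner's sum:
Half-angle: c=0.166073, s=0.986113. N=√(6·6·2·24)=41.569219
The bounds max(0,m−m')=0 and min(l+m,l−m')=2 give 3 terms
  k=0: (−1)^1·41.5692/(12)·0.1661^5·0.9861^1 = -0.000432
  k=1: (−1)^2·41.5692/(4)·0.1661^3·0.9861^3 = +0.045645
  k=2: (−1)^3·41.5692/(12)·0.1661^1·0.9861^5 = -0.536444
d^3_{0,-1}(2.8079) = -0.000432 +0.045645 -0.536444 = -0.491231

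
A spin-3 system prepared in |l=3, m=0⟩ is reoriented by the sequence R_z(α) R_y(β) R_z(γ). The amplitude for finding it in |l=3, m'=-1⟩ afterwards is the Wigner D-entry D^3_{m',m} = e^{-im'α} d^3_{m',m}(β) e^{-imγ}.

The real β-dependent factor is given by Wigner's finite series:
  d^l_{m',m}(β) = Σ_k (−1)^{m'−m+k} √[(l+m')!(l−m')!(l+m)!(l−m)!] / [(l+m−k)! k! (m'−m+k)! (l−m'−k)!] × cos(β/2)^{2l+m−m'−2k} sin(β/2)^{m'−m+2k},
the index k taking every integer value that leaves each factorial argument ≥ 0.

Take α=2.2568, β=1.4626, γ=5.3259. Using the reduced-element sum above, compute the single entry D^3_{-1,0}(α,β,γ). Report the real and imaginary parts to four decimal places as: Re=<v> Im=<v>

Re=0.2568 Im=-0.3137

Split into d^3_{-1,0}(β=1.4626) × two z-phases.
With c≡cos(β/2)=0.744307 and s≡sin(β/2)=0.667838, N=[2·24·6·6]^{1/2}=41.569219
Admissible k: 1..3 (factorial args all ≥0)
  k=1: (−1)^0·41.5692/(12)·0.7443^5·0.6678^1 = +0.528472
  k=2: (−1)^1·41.5692/(4)·0.7443^3·0.6678^3 = -1.276383
  k=3: (−1)^2·41.5692/(12)·0.7443^1·0.6678^5 = +0.342529
d^3_{-1,0}(1.4626) = +0.528472 -1.276383 +0.342529 = -0.405382
Phases: e^{-i·(-1)·2.2568}=-0.633450+0.773784i, e^{-i·(0)·5.3259}=+1.000000+0.000000i ⇒ D=+0.256789-0.313678i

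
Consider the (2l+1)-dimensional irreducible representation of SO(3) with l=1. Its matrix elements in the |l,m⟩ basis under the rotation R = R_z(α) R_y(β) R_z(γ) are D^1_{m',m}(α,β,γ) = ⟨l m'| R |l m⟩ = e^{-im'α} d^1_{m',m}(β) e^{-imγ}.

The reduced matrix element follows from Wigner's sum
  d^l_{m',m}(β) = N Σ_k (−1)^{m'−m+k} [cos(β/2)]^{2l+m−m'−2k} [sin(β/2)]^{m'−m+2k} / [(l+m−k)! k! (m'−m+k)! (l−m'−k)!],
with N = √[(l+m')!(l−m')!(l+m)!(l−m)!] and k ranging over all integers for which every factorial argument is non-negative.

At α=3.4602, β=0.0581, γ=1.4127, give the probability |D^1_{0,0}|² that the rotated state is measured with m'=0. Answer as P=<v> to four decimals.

P=0.9966

D^1_{0,0}(3.4602,0.0581,1.4127) = e^{-i·0·3.4602}·d^1_{0,0}(0.0581)·e^{-i·0·1.4127}. Compute d first:
c=cos(0.0581/2)=0.999578, s=sin(0.0581/2)=0.029046; N=√[1·1·1·1]=1.000000
The bounds max(0,m−m')=0 and min(l+m,l−m')=1 give 2 terms
  k=0: (−1)^0·1.0000/(1)·0.9996^2·0.0290^0 = +0.999156
  k=1: (−1)^1·1.0000/(1)·0.9996^0·0.0290^2 = -0.000844
d^1_{0,0}(0.0581) = +0.999156 -0.000844 = +0.998313
|D^1_{0,0}|² = |d^1_{0,0}(β)|² = (+0.998313)² = 0.996628 (the z-rotation phases have unit modulus)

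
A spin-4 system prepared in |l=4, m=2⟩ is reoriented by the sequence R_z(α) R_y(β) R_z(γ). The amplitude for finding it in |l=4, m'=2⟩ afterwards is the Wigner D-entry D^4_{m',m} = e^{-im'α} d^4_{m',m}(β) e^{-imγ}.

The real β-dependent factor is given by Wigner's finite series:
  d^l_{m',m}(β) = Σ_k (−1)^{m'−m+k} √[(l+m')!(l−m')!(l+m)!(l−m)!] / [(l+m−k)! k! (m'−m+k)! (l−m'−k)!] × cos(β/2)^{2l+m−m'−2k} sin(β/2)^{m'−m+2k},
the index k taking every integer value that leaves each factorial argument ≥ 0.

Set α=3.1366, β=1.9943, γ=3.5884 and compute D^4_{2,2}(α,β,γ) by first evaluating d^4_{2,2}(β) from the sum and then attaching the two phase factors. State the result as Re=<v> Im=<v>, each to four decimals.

Re=0.2784 Im=-0.3392

Split into d^4_{2,2}(β=1.9943) × two z-phases.
Half-angle: c=0.542698, s=0.839928. N=√(720·2·720·2)=1440.000000
k∈{0,1,2} keeps every argument non-negative
  k=0: (−1)^0·1440.0000/(1440)·0.5427^8·0.8399^0 = +0.007524
  k=1: (−1)^1·1440.0000/(120)·0.5427^6·0.8399^2 = -0.216280
  k=2: (−1)^2·1440.0000/(96)·0.5427^4·0.8399^4 = +0.647579
d^4_{2,2}(1.9943) = +0.007524 -0.216280 +0.647579 = +0.438824
Phases: e^{-i·(2)·3.1366}=+0.999950+0.009985i, e^{-i·(2)·3.5884}=+0.626599-0.779342i ⇒ D=+0.278368-0.339231i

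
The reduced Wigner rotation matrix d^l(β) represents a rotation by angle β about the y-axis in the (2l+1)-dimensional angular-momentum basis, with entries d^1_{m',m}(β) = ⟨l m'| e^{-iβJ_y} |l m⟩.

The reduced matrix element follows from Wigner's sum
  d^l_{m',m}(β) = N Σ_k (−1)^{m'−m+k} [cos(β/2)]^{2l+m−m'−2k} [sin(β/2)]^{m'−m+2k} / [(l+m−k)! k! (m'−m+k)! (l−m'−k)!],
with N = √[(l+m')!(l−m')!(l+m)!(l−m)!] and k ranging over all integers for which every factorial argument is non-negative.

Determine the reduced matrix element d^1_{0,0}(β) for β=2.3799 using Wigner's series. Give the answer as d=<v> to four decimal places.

d=-0.7237

d^1_{0,0}(β=2.3799) via Wigner's sum:
Half-angle: c=0.371706, s=0.928350. N=√(1·1·1·1)=1.000000
The bounds max(0,m−m')=0 and min(l+m,l−m')=1 give 2 terms
  k=0: (−1)^0·1.0000/(1)·0.3717^2·0.9284^0 = +0.138166
  k=1: (−1)^1·1.0000/(1)·0.3717^0·0.9284^2 = -0.861834
d^1_{0,0}(2.3799) = +0.138166 -0.861834 = -0.723669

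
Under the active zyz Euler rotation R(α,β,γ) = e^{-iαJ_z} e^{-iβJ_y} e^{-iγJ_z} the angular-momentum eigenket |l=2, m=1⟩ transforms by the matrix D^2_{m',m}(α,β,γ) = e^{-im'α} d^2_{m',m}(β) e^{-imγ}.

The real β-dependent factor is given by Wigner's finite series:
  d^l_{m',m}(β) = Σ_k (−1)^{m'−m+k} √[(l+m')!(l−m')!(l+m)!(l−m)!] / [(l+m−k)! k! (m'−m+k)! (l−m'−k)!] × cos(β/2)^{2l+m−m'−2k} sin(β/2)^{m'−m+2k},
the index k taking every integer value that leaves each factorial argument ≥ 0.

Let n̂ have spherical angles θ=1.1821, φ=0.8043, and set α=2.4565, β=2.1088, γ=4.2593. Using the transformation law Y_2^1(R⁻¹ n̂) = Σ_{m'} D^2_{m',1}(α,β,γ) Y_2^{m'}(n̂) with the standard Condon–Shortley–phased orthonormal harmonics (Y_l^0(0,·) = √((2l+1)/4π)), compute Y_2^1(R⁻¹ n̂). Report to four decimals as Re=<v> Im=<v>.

Need the full column D^2_{m',1} for m'=−2..2 at α=2.4565, β=2.1088, γ=4.2593.
cos(β/2)=0.493750, sin(β/2)=0.869604
d^2_{-2,1}: single k=3 term ⇒ +0.649384;  D = +0.515506+0.394908i
d^2_{-1,1}: k∈[2..3] ⇒ +0.553067 -0.571856 = -0.018788;  D = +0.004320+0.018285i
d^2_{0,1}: k∈[1..2] ⇒ +0.256400 -0.795330 = -0.538930;  D = +0.235914-0.484551i
d^2_{1,1}: k∈[0..1] ⇒ +0.059433 -0.553067 = -0.493634;  D = -0.448157+0.206954i
d^2_{2,1}: single k=0 term ⇒ -0.209349;  D = +0.202712+0.052296i
Y_2^{m'}(θ=1.1821,φ=0.8043) and Σ D·Y over m':
  (+0.5155+0.3949i)·(-0.0125-0.3306i)  (+0.0043+0.0183i)·(+0.1879-0.1952i)  (+0.2359-0.4846i)·(-0.1795+0.0000i)  (-0.4482+0.2070i)·(-0.1879-0.1952i)  (+0.2027+0.0523i)·(-0.0125+0.3306i)
Y_2^1(R⁻¹ n̂) = +0.190923+0.029155i

Re=0.1909 Im=0.0292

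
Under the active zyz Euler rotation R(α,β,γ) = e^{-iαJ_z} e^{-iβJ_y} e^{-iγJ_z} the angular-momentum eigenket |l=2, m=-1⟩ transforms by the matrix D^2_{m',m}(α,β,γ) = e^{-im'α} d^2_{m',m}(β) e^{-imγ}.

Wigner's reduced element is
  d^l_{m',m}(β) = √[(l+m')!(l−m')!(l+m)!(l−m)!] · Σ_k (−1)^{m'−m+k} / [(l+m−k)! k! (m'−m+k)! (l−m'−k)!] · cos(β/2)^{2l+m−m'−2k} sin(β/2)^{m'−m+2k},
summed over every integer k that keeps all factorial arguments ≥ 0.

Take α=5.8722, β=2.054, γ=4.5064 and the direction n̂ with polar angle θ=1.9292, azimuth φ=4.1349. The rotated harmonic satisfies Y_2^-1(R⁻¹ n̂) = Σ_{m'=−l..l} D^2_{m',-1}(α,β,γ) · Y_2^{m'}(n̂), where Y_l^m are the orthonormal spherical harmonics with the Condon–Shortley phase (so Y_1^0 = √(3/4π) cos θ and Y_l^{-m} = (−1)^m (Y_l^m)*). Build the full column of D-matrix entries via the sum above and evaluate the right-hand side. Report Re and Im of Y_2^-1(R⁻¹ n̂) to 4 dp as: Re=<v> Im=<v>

Re=0.0163 Im=-0.0111

Need the full column D^2_{m',-1} for m'=−2..2 at α=5.8722, β=2.054, γ=4.5064.
cos(β/2)=0.517388, sin(β/2)=0.855751
d^2_{-2,-1}: single k=1 term ⇒ +0.237043;  D = -0.202967-0.122449i
d^2_{-1,-1}: k∈[0..1] ⇒ +0.071658 -0.588097 = -0.516439;  D = +0.298796+0.421225i
d^2_{0,-1}: k∈[0..1] ⇒ -0.290317 +0.794208 = +0.503890;  D = -0.103063-0.493238i
d^2_{1,-1}: k∈[0..1] ⇒ +0.588097 -0.536277 = +0.051820;  D = +0.010549-0.050735i
d^2_{2,-1}: single k=0 term ⇒ -0.648468;  D = -0.374659+0.529284i
Y_2^{m'}(θ=1.9292,φ=4.1349) and Σ D·Y over m':
  (-0.2030-0.1224i)·(-0.1368-0.3099i)  (+0.2988+0.4212i)·(+0.1385-0.2126i)  (-0.1031-0.4932i)·(-0.1990+0.0000i)  (+0.0105-0.0507i)·(-0.1385-0.2126i)  (-0.3747+0.5293i)·(-0.1368+0.3099i)
Y_2^-1(R⁻¹ n̂) = +0.016294-0.011121i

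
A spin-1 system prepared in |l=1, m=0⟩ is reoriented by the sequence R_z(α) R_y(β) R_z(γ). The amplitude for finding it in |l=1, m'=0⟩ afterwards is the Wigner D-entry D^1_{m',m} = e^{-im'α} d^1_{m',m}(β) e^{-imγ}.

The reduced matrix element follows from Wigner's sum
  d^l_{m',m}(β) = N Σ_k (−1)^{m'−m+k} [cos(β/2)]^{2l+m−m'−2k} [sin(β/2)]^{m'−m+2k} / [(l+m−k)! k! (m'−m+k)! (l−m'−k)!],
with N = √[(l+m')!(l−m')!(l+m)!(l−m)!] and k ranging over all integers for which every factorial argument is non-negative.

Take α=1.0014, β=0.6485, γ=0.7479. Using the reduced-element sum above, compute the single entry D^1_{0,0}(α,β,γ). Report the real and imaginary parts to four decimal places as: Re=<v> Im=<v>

D^1_{0,0}(1.0014,0.6485,0.7479) = e^{-i·0·1.0014}·d^1_{0,0}(0.6485)·e^{-i·0·0.7479}. Compute d first:
c=cos(0.6485/2)=0.947890, s=sin(0.6485/2)=0.318598; N=√[1·1·1·1]=1.000000
k∈{0,1} keeps every argument non-negative
  k=0: (−1)^0·1.0000/(1)·0.9479^2·0.3186^0 = +0.898495
  k=1: (−1)^1·1.0000/(1)·0.9479^0·0.3186^2 = -0.101505
d^1_{0,0}(0.6485) = +0.898495 -0.101505 = +0.796991
D = (+1.000000+0.000000i)·(+0.796991)·(+1.000000+0.000000i) = +0.796991+0.000000i

Re=0.7970 Im=0.0000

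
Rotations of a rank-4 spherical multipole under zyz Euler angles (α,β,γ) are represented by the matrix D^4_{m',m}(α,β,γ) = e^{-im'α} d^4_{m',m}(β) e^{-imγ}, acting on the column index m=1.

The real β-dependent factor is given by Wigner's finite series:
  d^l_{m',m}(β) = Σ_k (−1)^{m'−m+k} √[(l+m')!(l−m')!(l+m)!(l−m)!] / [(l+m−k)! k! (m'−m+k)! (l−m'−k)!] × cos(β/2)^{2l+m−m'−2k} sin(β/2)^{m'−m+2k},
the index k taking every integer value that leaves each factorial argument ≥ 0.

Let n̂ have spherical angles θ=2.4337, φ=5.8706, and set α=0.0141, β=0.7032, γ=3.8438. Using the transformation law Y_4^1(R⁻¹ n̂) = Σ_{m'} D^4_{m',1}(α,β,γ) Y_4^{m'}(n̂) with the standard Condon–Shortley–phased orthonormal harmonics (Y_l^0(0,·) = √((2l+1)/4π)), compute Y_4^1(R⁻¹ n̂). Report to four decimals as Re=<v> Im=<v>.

Need the full column D^4_{m',1} for m'=−4..4 at α=0.0141, β=0.7032, γ=3.8438.
cos(β/2)=0.938823, sin(β/2)=0.344400
d^4_{-4,1}: single k=5 term ⇒ +0.030003;  D = -0.023961+0.018057i
d^4_{-3,1}: k∈[4..5] ⇒ +0.144580 -0.011674 = +0.132906;  D = -0.105002+0.081477i
d^4_{-2,1}: k∈[3..5] ⇒ +0.421332 -0.085050 +0.002289 = +0.338571;  D = -0.264534+0.211309i
d^4_{-1,1}: k∈[2..5] ⇒ +0.812137 -0.327877 +0.022062 -0.000198 = +0.506124;  D = -0.390955+0.321427i
d^4_{0,1}: k∈[1..4] ⇒ +0.990066 -0.799421 +0.107581 -0.002413 = +0.295814;  D = -0.225829+0.191067i
d^4_{1,1}: k∈[0..3] ⇒ +0.603489 -1.218205 +0.327877 -0.014708 = -0.301548;  D = +0.227438-0.197997i
d^4_{2,1}: k∈[0..2] ⇒ -0.939259 +0.631998 -0.056700 = -0.363962;  D = +0.271116-0.242826i
d^4_{3,1}: k∈[0..1] ⇒ +0.644614 -0.144580 = +0.500034;  D = -0.367736+0.338828i
d^4_{4,1}: single k=0 term ⇒ -0.222948;  D = +0.161814-0.153368i
Y_4^{m'}(θ=2.4337,φ=5.8706) and Σ D·Y over m':
  (-0.0240+0.0181i)·(-0.0063+0.0789i)  (-0.1050+0.0815i)·(-0.0855-0.2471i)  (-0.2645+0.2113i)·(+0.2917+0.3159i)  (-0.3910+0.3214i)·(-0.2227-0.0975i)  (-0.2258+0.1911i)·(-0.2809+0.0000i)  (+0.2274-0.1980i)·(+0.2227-0.0975i)  (+0.2711-0.2428i)·(+0.2917-0.3159i)  (-0.3677+0.3388i)·(+0.0855-0.2471i)  (+0.1618-0.1534i)·(-0.0063-0.0789i)
Y_4^1(R⁻¹ n̂) = +0.138664-0.206851i

Re=0.1387 Im=-0.2069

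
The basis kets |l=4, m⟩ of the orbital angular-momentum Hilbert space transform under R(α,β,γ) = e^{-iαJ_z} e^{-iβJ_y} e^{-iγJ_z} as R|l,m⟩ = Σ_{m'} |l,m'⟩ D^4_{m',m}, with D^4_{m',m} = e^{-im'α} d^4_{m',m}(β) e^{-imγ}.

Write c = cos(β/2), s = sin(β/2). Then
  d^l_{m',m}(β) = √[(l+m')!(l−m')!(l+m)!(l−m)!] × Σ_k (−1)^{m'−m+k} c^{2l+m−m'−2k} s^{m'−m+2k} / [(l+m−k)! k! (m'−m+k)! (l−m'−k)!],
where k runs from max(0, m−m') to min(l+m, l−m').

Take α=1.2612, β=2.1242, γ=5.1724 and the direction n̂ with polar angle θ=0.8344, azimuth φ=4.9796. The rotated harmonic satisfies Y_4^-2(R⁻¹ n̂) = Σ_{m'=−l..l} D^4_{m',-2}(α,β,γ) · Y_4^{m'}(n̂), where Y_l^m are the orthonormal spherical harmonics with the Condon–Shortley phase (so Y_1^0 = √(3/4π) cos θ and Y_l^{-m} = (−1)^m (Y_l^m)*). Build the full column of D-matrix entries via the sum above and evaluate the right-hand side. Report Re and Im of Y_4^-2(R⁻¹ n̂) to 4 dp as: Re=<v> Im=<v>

Need the full column D^4_{m',-2} for m'=−4..4 at α=1.2612, β=2.1242, γ=5.1724.
cos(β/2)=0.487039, sin(β/2)=0.873380
d^4_{-4,-2}: single k=2 term ⇒ +0.053873;  D = -0.051166+0.016863i
d^4_{-3,-2}: k∈[1..2] ⇒ +0.021243 -0.204934 = -0.183691;  D = -0.001610-0.183684i
d^4_{-2,-2}: k∈[0..2] ⇒ +0.003166 -0.122172 +0.491089 = +0.372083;  D = +0.355373+0.110253i
d^4_{-1,-2}: k∈[0..2] ⇒ -0.024087 +0.387289 -0.830277 = -0.467075;  D = -0.267735+0.382723i
d^4_{0,-2}: k∈[0..2] ⇒ +0.096585 -0.828244 +0.998778 = +0.267119;  D = -0.161821-0.212524i
d^4_{1,-2}: k∈[0..2] ⇒ -0.258193 +1.245416 -0.800983 = +0.186240;  D = -0.175505+0.062315i
d^4_{2,-2}: k∈[0..2] ⇒ +0.491089 -1.263365 +0.338553 = -0.433723;  D = -0.013695-0.433507i
d^4_{3,-2}: k∈[0..1] ⇒ -0.659012 +0.706401 = +0.047389;  D = +0.045569+0.013006i
d^4_{4,-2}: single k=0 term ⇒ +0.557092;  D = +0.308837-0.463649i
Y_4^{m'}(θ=0.8344,φ=4.9796) and Σ D·Y over m':
  (-0.0512+0.0169i)·(+0.0642-0.1169i)  (-0.0016-0.1837i)·(-0.2456-0.2378i)  (+0.3554+0.1103i)·(-0.3409+0.2018i)  (-0.2677+0.3827i)·(+0.0098+0.0358i)  (-0.1618-0.2125i)·(-0.3608+0.0000i)  (-0.1755+0.0623i)·(-0.0098+0.0358i)  (-0.0137-0.4335i)·(-0.3409-0.2018i)  (+0.0456+0.0130i)·(+0.2456-0.2378i)  (+0.3088-0.4636i)·(+0.0642+0.1169i)
Y_4^-2(R⁻¹ n̂) = -0.140950+0.299932i

Re=-0.1409 Im=0.2999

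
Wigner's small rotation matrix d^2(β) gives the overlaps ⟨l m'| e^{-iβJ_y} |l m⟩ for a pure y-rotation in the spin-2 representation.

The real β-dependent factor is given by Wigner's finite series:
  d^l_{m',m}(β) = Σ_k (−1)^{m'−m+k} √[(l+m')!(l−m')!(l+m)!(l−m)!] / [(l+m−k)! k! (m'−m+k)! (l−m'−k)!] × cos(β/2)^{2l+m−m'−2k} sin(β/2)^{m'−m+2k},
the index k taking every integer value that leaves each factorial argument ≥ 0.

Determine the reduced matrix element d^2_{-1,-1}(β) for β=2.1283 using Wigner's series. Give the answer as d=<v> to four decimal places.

d^2_{-1,-1}(β=2.1283) via Wigner's sum:
Half-angle: c=0.485248, s=0.874377. N=√(1·6·1·6)=6.000000
k∈{0,1} keeps every argument non-negative
  k=0: (−1)^0·6.0000/(6)·0.4852^4·0.8744^0 = +0.055444
  k=1: (−1)^1·6.0000/(2)·0.4852^2·0.8744^2 = -0.540064
d^2_{-1,-1}(2.1283) = +0.055444 -0.540064 = -0.484620

d=-0.4846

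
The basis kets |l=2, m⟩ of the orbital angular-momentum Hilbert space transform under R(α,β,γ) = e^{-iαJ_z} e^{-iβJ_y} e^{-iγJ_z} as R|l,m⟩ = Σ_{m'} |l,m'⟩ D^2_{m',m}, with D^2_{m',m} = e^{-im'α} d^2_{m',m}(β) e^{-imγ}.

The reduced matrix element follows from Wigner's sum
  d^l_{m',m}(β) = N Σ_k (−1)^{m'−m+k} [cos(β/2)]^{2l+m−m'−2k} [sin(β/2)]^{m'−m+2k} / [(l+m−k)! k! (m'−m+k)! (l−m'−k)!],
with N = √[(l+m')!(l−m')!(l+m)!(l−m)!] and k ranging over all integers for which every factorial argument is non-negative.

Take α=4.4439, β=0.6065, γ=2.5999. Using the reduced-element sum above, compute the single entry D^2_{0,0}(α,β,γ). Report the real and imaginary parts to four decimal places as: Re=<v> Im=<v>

Re=0.5127 Im=0.0000

D^2_{0,0}(4.4439,0.6065,2.5999) = e^{-i·0·4.4439}·d^2_{0,0}(0.6065)·e^{-i·0·2.5999}. Compute d first:
With c≡cos(β/2)=0.954371 and s≡sin(β/2)=0.298623, N=[2·2·2·2]^{1/2}=4.000000
k∈{0,1,2} keeps every argument non-negative
  k=0: (−1)^0·4.0000/(4)·0.9544^4·0.2986^0 = +0.829600
  k=1: (−1)^1·4.0000/(1)·0.9544^2·0.2986^2 = -0.324895
  k=2: (−1)^2·4.0000/(4)·0.9544^0·0.2986^4 = +0.007952
d^2_{0,0}(0.6065) = +0.829600 -0.324895 +0.007952 = +0.512658
Phases: e^{-i·(0)·4.4439}=+1.000000+0.000000i, e^{-i·(0)·2.5999}=+1.000000+0.000000i ⇒ D=+0.512658+0.000000i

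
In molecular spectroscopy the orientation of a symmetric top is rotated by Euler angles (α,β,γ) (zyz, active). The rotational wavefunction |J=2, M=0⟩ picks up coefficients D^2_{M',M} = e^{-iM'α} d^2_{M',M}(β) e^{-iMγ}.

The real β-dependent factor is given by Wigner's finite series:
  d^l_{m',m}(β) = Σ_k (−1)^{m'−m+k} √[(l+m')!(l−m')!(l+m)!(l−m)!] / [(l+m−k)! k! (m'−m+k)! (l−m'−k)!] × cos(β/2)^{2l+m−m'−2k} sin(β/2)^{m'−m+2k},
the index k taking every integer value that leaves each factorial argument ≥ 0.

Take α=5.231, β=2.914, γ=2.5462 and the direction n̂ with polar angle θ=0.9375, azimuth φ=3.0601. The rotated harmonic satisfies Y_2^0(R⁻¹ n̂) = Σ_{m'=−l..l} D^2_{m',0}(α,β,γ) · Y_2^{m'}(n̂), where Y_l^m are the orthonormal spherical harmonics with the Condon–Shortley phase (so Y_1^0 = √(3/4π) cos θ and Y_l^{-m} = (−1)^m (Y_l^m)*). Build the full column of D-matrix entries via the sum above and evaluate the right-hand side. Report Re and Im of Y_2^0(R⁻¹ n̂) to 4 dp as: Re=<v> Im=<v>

Need the full column D^2_{m',0} for m'=−2..2 at α=5.231, β=2.914, γ=2.5462.
cos(β/2)=0.113551, sin(β/2)=0.993532
d^2_{-2,0}: single k=2 term ⇒ +0.031176;  D = -0.015857-0.026842i
d^2_{-1,0}: k∈[1..2] ⇒ +0.003563 -0.272780 = -0.269217;  D = -0.133444+0.233817i
d^2_{0,0}: k∈[0..2] ⇒ +0.000166 -0.050910 +0.974379 = +0.923635;  D = +0.923635+0.000000i
d^2_{1,0}: k∈[0..1] ⇒ -0.003563 +0.272780 = +0.269217;  D = +0.133444+0.233817i
d^2_{2,0}: single k=0 term ⇒ +0.031176;  D = -0.015857+0.026842i
Y_2^{m'}(θ=0.9375,φ=3.0601) and Σ D·Y over m':
  (-0.0159-0.0268i)·(+0.2477+0.0407i)  (-0.1334+0.2338i)·(-0.3673-0.0300i)  (+0.9236+0.0000i)·(+0.0160+0.0000i)  (+0.1334+0.2338i)·(+0.3673-0.0300i)  (-0.0159+0.0268i)·(+0.2477-0.0407i)
Y_2^0(R⁻¹ n̂) = +0.121162+0.000000i

Re=0.1212 Im=0.0000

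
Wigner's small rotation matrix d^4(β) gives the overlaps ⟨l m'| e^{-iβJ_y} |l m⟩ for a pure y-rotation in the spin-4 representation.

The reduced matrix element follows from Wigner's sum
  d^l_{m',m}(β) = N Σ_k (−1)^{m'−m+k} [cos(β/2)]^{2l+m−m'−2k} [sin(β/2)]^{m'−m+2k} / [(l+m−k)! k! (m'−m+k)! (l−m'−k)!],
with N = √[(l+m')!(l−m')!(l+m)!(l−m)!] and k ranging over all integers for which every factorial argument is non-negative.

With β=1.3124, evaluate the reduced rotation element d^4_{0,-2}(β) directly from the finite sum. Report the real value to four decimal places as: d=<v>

d=-0.2006

d^4_{0,-2}(β=1.3124) via Wigner's sum:
c=cos(1.3124/2)=0.792316, s=sin(1.3124/2)=0.610110; N=√[24·24·2·720]=910.735966
k∈{0,1,2} keeps every argument non-negative
  k=0: (−1)^2·910.7360/(96)·0.7923^6·0.6101^2 = +0.873635
  k=1: (−1)^3·910.7360/(36)·0.7923^4·0.6101^4 = -1.381397
  k=2: (−1)^4·910.7360/(96)·0.7923^2·0.6101^6 = +0.307163
d^4_{0,-2}(1.3124) = +0.873635 -1.381397 +0.307163 = -0.200598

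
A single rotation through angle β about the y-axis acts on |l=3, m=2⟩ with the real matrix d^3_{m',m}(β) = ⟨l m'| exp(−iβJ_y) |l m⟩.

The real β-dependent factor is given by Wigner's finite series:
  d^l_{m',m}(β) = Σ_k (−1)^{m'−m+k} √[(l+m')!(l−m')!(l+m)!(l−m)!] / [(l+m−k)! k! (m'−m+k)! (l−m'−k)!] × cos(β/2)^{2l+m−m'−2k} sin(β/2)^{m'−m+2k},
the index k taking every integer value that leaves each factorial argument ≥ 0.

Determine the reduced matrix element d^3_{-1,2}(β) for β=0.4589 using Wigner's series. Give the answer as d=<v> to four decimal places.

d=0.0668

d^3_{-1,2}(β=0.4589) via Wigner's sum:
Half-angle: c=0.973792, s=0.227442. N=√(2·24·120·1)=75.894664
The bounds max(0,m−m')=3 and min(l+m,l−m')=4 give 2 terms
  k=3: (−1)^0·75.8947/(12)·0.9738^3·0.2274^3 = +0.068713
  k=4: (−1)^1·75.8947/(24)·0.9738^1·0.2274^5 = -0.001874
d^3_{-1,2}(0.4589) = +0.068713 -0.001874 = +0.066839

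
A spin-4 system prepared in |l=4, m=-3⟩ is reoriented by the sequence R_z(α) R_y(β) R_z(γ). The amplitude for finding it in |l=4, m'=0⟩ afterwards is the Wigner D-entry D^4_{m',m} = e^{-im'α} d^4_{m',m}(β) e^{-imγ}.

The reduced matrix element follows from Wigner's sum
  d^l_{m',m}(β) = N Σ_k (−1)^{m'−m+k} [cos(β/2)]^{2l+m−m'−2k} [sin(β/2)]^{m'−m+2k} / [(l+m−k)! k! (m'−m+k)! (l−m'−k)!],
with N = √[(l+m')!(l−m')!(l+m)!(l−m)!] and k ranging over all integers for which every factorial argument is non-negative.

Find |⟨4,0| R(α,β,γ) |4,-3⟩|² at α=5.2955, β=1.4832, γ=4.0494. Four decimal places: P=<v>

P=0.0164

First d^4_{0,-3}(β=1.4832), then the phase factors e^{-i(0)α} and e^{-i(-3)γ}:
Half-angle: c=0.737389, s=0.675469. N=√(24·24·1·5040)=1703.830978
The bounds max(0,m−m')=0 and min(l+m,l−m')=1 give 2 terms
  k=0: (−1)^3·1703.8310/(144)·0.7374^5·0.6755^3 = -0.794991
  k=1: (−1)^4·1703.8310/(144)·0.7374^3·0.6755^5 = +0.667082
d^4_{0,-3}(1.4832) = -0.794991 +0.667082 = -0.127908
|D^4_{0,-3}|² = |d^4_{0,-3}(β)|² = (-0.127908)² = 0.016361 (the z-rotation phases have unit modulus)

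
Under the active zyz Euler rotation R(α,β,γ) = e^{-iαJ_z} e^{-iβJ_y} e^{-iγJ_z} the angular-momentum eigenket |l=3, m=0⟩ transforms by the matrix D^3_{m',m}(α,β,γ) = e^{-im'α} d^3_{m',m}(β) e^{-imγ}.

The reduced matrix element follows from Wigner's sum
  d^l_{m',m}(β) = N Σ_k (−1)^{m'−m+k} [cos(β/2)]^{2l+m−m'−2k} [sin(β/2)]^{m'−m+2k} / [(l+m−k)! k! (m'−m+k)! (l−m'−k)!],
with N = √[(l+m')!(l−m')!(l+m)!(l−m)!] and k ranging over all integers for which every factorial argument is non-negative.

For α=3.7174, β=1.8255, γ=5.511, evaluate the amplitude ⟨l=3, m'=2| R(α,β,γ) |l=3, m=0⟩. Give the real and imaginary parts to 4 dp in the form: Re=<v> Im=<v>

Re=-0.1315 Im=0.2951

D^3_{2,0}(3.7174,1.8255,5.511) = e^{-i·2·3.7174}·d^3_{2,0}(1.8255)·e^{-i·0·5.511}. Compute d first:
c=cos(1.8255/2)=0.611572, s=sin(1.8255/2)=0.791189; N=√[120·1·6·6]=65.726707
The bounds max(0,m−m')=0 and min(l+m,l−m')=1 give 2 terms
  k=0: (−1)^2·65.7267/(12)·0.6116^4·0.7912^2 = +0.479636
  k=1: (−1)^3·65.7267/(12)·0.6116^2·0.7912^4 = -0.802742
d^3_{2,0}(1.8255) = +0.479636 -0.802742 = -0.323106
D = (+0.407013-0.913422i)·(-0.323106)·(+1.000000+0.000000i) = -0.131509+0.295133i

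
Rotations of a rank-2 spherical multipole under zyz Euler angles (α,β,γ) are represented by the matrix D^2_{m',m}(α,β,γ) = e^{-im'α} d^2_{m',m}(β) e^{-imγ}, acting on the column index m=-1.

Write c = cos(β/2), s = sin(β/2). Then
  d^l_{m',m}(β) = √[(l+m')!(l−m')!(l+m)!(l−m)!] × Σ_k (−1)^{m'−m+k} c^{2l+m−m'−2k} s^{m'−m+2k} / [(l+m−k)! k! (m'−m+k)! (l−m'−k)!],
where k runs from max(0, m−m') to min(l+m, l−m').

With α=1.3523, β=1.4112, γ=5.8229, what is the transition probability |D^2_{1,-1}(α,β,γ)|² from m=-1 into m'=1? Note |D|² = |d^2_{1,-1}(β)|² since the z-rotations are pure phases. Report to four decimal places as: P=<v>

P=0.3071

D^2_{1,-1}(1.3523,1.4112,5.8229) = e^{-i·1·1.3523}·d^2_{1,-1}(1.4112)·e^{-i·-1·5.8229}. Compute d first:
Half-angle: c=0.761223, s=0.648491. N=√(6·1·1·6)=6.000000
k∈{0,1} keeps every argument non-negative
  k=0: (−1)^2·6.0000/(2)·0.7612^2·0.6485^2 = +0.731058
  k=1: (−1)^3·6.0000/(6)·0.7612^0·0.6485^4 = -0.176854
d^2_{1,-1}(1.4112) = +0.731058 -0.176854 = +0.554204
|D^2_{1,-1}|² = |d^2_{1,-1}(β)|² = (+0.554204)² = 0.307142 (the z-rotation phases have unit modulus)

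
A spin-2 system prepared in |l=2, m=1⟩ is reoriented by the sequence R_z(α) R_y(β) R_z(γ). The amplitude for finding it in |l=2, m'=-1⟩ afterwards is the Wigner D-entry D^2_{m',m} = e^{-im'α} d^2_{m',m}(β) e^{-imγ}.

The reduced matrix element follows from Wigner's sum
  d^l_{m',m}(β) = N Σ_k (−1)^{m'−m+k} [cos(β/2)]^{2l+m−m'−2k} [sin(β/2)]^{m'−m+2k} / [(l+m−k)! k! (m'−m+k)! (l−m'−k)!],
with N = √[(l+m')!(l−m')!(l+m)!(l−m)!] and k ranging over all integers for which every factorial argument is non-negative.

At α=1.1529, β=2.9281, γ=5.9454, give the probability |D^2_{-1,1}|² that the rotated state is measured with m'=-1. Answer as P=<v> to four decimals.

Split into d^2_{-1,1}(β=2.9281) × two z-phases.
Half-angle: c=0.106544, s=0.994308. N=√(1·6·6·1)=6.000000
The bounds max(0,m−m')=2 and min(l+m,l−m')=3 give 2 terms
  k=2: (−1)^0·6.0000/(2)·0.1065^2·0.9943^2 = +0.033668
  k=3: (−1)^1·6.0000/(6)·0.1065^0·0.9943^4 = -0.977426
d^2_{-1,1}(2.9281) = +0.033668 -0.977426 = -0.943758
|D^2_{-1,1}|² = |d^2_{-1,1}(β)|² = (-0.943758)² = 0.890678 (the z-rotation phases have unit modulus)

P=0.8907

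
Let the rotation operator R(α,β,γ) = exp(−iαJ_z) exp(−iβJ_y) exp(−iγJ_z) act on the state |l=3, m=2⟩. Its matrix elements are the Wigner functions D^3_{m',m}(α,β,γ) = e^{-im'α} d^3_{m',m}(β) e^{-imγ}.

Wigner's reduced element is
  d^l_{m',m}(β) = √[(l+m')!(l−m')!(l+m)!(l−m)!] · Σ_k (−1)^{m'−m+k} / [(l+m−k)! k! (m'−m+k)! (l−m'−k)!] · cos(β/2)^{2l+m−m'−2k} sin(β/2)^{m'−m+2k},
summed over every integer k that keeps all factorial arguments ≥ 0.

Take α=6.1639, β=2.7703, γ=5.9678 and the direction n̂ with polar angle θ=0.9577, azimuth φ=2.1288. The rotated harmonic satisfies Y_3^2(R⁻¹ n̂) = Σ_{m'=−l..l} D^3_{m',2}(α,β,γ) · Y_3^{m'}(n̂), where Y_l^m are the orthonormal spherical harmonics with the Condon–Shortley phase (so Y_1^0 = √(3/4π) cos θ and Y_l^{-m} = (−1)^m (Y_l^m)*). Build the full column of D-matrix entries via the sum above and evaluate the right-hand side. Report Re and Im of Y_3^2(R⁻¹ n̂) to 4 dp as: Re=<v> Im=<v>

Need the full column D^3_{m',2} for m'=−3..3 at α=6.1639, β=2.7703, γ=5.9678.
cos(β/2)=0.184582, sin(β/2)=0.982817
d^3_{-3,2}: single k=5 term ⇒ +0.414599;  D = +0.399254+0.111751i
d^3_{-2,2}: k∈[4..5] ⇒ +0.158942 -0.901232 = -0.742290;  D = -0.685928-0.283720i
d^3_{-1,2}: k∈[3..4] ⇒ +0.037759 -0.535245 = -0.497486;  D = -0.433817-0.243506i
d^3_{0,2}: k∈[2..3] ⇒ +0.006141 -0.174112 = -0.167971;  D = -0.135649-0.099064i
d^3_{1,2}: k∈[1..2] ⇒ +0.000666 -0.037759 = -0.037093;  D = -0.027139-0.025285i
d^3_{2,2}: k∈[0..1] ⇒ +0.000040 -0.005606 = -0.005567;  D = -0.003592-0.004252i
d^3_{3,2}: single k=0 term ⇒ -0.000516;  D = -0.000284-0.000431i
Y_3^{m'}(θ=0.9577,φ=2.1288) and Σ D·Y over m':
  (+0.3993+0.1118i)·(+0.2270-0.0235i)  (-0.6859-0.2837i)·(-0.1728+0.3534i)  (-0.4338-0.2435i)·(-0.0917-0.1470i)  (-0.1356-0.0991i)·(-0.2887+0.0000i)  (-0.0271-0.0253i)·(+0.0917-0.1470i)  (-0.0036-0.0043i)·(-0.1728-0.3534i)  (-0.0003-0.0004i)·(-0.2270-0.0235i)
Y_3^2(R⁻¹ n̂) = +0.348194-0.058909i

Re=0.3482 Im=-0.0589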